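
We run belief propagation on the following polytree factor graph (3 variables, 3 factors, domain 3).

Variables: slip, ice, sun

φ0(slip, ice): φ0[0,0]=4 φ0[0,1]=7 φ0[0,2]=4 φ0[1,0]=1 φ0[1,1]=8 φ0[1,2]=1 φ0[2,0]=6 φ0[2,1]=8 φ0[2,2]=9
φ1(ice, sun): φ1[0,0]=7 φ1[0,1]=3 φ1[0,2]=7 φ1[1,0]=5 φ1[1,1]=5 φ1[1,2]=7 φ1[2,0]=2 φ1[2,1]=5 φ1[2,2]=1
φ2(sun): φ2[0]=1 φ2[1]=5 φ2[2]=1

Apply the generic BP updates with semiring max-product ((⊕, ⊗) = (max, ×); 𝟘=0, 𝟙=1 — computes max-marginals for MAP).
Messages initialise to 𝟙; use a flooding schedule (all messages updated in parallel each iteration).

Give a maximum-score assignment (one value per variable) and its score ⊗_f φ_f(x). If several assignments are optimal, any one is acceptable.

assignment: (slip=2, ice=2, sun=1); score = 225

init: all messages = 𝟙 over 3 values
r1 m[φ0→slip] = [7, 8, 9]
r1 m[φ0→ice] = [6, 8, 9]
r1 m[φ1→ice] = [7, 7, 5]
r1 m[φ1→sun] = [7, 5, 7]
r1 m[φ2→sun] = [1, 5, 1]
r1 m[slip→φ0] = [1, 1, 1]
r1 m[ice→φ0] = [1, 1, 1]
r1 m[ice→φ1] = [1, 1, 1]
r1 m[sun→φ1] = [1, 1, 1]
r1 m[sun→φ2] = [1, 1, 1]
r2 m[φ0→slip] = [7, 8, 9]
r2 m[φ0→ice] = [6, 8, 9]
r2 m[φ1→ice] = [7, 7, 5]
r2 m[φ1→sun] = [7, 5, 7]
r2 m[φ2→sun] = [1, 5, 1]
r2 m[slip→φ0] = [1, 1, 1]
r2 m[ice→φ0] = [7, 7, 5]
r2 m[ice→φ1] = [6, 8, 9]
r2 m[sun→φ1] = [1, 5, 1]
r2 m[sun→φ2] = [7, 5, 7]
r3 m[φ0→slip] = [49, 56, 56]
r3 m[φ0→ice] = [6, 8, 9]
r3 m[φ1→ice] = [15, 25, 25]
r3 m[φ1→sun] = [42, 45, 56]
r3 m[φ2→sun] = [1, 5, 1]
r3 m[slip→φ0] = [1, 1, 1]
r3 m[ice→φ0] = [7, 7, 5]
r3 m[ice→φ1] = [6, 8, 9]
r3 m[sun→φ1] = [1, 5, 1]
r3 m[sun→φ2] = [7, 5, 7]
r4 m[φ0→slip] = [49, 56, 56]
r4 m[φ0→ice] = [6, 8, 9]
r4 m[φ1→ice] = [15, 25, 25]
r4 m[φ1→sun] = [42, 45, 56]
r4 m[φ2→sun] = [1, 5, 1]
r4 m[slip→φ0] = [1, 1, 1]
r4 m[ice→φ0] = [15, 25, 25]
r4 m[ice→φ1] = [6, 8, 9]
r4 m[sun→φ1] = [1, 5, 1]
r4 m[sun→φ2] = [42, 45, 56]
r5 m[φ0→slip] = [175, 200, 225]
r5 m[φ0→ice] = [6, 8, 9]
r5 m[φ1→ice] = [15, 25, 25]
r5 m[φ1→sun] = [42, 45, 56]
r5 m[φ2→sun] = [1, 5, 1]
r5 m[slip→φ0] = [1, 1, 1]
r5 m[ice→φ0] = [15, 25, 25]
r5 m[ice→φ1] = [6, 8, 9]
r5 m[sun→φ1] = [1, 5, 1]
r5 m[sun→φ2] = [42, 45, 56]
r6 m[φ0→slip] = [175, 200, 225]
r6 m[φ0→ice] = [6, 8, 9]
r6 m[φ1→ice] = [15, 25, 25]
r6 m[φ1→sun] = [42, 45, 56]
r6 m[φ2→sun] = [1, 5, 1]
r6 m[slip→φ0] = [1, 1, 1]
r6 m[ice→φ0] = [15, 25, 25]
r6 m[ice→φ1] = [6, 8, 9]
r6 m[sun→φ1] = [1, 5, 1]
r6 m[sun→φ2] = [42, 45, 56]
fixed point reached at round 6
traceback from slip: (slip=2, ice=2, sun=1), score=225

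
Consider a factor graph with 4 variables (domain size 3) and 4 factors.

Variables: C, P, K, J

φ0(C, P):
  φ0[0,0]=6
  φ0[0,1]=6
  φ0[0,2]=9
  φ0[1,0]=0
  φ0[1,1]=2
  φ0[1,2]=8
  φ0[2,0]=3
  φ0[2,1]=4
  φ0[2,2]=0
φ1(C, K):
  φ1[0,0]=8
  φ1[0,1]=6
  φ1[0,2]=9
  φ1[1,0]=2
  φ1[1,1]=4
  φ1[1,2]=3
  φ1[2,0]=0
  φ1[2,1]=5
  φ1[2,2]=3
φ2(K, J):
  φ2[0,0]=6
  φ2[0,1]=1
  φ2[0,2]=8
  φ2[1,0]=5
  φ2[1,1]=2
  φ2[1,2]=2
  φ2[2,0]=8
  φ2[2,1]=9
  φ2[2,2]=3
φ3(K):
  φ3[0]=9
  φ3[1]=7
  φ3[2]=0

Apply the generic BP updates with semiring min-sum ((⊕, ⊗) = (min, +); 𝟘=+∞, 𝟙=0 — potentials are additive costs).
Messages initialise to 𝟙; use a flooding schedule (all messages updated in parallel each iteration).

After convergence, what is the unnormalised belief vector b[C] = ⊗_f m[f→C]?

init: all messages = 𝟙 over 3 values
r1 m[φ0→C] = [6, 0, 0]
r1 m[φ0→P] = [0, 2, 0]
r1 m[φ1→C] = [6, 2, 0]
r1 m[φ1→K] = [0, 4, 3]
r1 m[φ2→K] = [1, 2, 3]
r1 m[φ2→J] = [5, 1, 2]
r1 m[φ3→K] = [9, 7, 0]
r1 m[C→φ0] = [0, 0, 0]
r1 m[C→φ1] = [0, 0, 0]
r1 m[P→φ0] = [0, 0, 0]
r1 m[K→φ1] = [0, 0, 0]
r1 m[K→φ2] = [0, 0, 0]
r1 m[K→φ3] = [0, 0, 0]
r1 m[J→φ2] = [0, 0, 0]
r2 m[φ0→C] = [6, 0, 0]
r2 m[φ0→P] = [0, 2, 0]
r2 m[φ1→C] = [6, 2, 0]
r2 m[φ1→K] = [0, 4, 3]
r2 m[φ2→K] = [1, 2, 3]
r2 m[φ2→J] = [5, 1, 2]
r2 m[φ3→K] = [9, 7, 0]
r2 m[C→φ0] = [6, 2, 0]
r2 m[C→φ1] = [6, 0, 0]
r2 m[P→φ0] = [0, 0, 0]
r2 m[K→φ1] = [10, 9, 3]
r2 m[K→φ2] = [9, 11, 3]
r2 m[K→φ3] = [1, 6, 6]
r2 m[J→φ2] = [0, 0, 0]
r3 m[φ0→C] = [6, 0, 0]
r3 m[φ0→P] = [2, 4, 0]
r3 m[φ1→C] = [12, 6, 6]
r3 m[φ1→K] = [0, 4, 3]
r3 m[φ2→K] = [1, 2, 3]
r3 m[φ2→J] = [11, 10, 6]
r3 m[φ3→K] = [9, 7, 0]
r3 m[C→φ0] = [6, 2, 0]
r3 m[C→φ1] = [6, 0, 0]
r3 m[P→φ0] = [0, 0, 0]
r3 m[K→φ1] = [10, 9, 3]
r3 m[K→φ2] = [9, 11, 3]
r3 m[K→φ3] = [1, 6, 6]
r3 m[J→φ2] = [0, 0, 0]
r4 m[φ0→C] = [6, 0, 0]
r4 m[φ0→P] = [2, 4, 0]
r4 m[φ1→C] = [12, 6, 6]
r4 m[φ1→K] = [0, 4, 3]
r4 m[φ2→K] = [1, 2, 3]
r4 m[φ2→J] = [11, 10, 6]
r4 m[φ3→K] = [9, 7, 0]
r4 m[C→φ0] = [12, 6, 6]
r4 m[C→φ1] = [6, 0, 0]
r4 m[P→φ0] = [0, 0, 0]
r4 m[K→φ1] = [10, 9, 3]
r4 m[K→φ2] = [9, 11, 3]
r4 m[K→φ3] = [1, 6, 6]
r4 m[J→φ2] = [0, 0, 0]
r5 m[φ0→C] = [6, 0, 0]
r5 m[φ0→P] = [6, 8, 6]
r5 m[φ1→C] = [12, 6, 6]
r5 m[φ1→K] = [0, 4, 3]
r5 m[φ2→K] = [1, 2, 3]
r5 m[φ2→J] = [11, 10, 6]
r5 m[φ3→K] = [9, 7, 0]
r5 m[C→φ0] = [12, 6, 6]
r5 m[C→φ1] = [6, 0, 0]
r5 m[P→φ0] = [0, 0, 0]
r5 m[K→φ1] = [10, 9, 3]
r5 m[K→φ2] = [9, 11, 3]
r5 m[K→φ3] = [1, 6, 6]
r5 m[J→φ2] = [0, 0, 0]
r6 m[φ0→C] = [6, 0, 0]
r6 m[φ0→P] = [6, 8, 6]
r6 m[φ1→C] = [12, 6, 6]
r6 m[φ1→K] = [0, 4, 3]
r6 m[φ2→K] = [1, 2, 3]
r6 m[φ2→J] = [11, 10, 6]
r6 m[φ3→K] = [9, 7, 0]
r6 m[C→φ0] = [12, 6, 6]
r6 m[C→φ1] = [6, 0, 0]
r6 m[P→φ0] = [0, 0, 0]
r6 m[K→φ1] = [10, 9, 3]
r6 m[K→φ2] = [9, 11, 3]
r6 m[K→φ3] = [1, 6, 6]
r6 m[J→φ2] = [0, 0, 0]
fixed point reached at round 6
b[C] = ⊗ incoming = [18, 6, 6]

b[C] = [18, 6, 6]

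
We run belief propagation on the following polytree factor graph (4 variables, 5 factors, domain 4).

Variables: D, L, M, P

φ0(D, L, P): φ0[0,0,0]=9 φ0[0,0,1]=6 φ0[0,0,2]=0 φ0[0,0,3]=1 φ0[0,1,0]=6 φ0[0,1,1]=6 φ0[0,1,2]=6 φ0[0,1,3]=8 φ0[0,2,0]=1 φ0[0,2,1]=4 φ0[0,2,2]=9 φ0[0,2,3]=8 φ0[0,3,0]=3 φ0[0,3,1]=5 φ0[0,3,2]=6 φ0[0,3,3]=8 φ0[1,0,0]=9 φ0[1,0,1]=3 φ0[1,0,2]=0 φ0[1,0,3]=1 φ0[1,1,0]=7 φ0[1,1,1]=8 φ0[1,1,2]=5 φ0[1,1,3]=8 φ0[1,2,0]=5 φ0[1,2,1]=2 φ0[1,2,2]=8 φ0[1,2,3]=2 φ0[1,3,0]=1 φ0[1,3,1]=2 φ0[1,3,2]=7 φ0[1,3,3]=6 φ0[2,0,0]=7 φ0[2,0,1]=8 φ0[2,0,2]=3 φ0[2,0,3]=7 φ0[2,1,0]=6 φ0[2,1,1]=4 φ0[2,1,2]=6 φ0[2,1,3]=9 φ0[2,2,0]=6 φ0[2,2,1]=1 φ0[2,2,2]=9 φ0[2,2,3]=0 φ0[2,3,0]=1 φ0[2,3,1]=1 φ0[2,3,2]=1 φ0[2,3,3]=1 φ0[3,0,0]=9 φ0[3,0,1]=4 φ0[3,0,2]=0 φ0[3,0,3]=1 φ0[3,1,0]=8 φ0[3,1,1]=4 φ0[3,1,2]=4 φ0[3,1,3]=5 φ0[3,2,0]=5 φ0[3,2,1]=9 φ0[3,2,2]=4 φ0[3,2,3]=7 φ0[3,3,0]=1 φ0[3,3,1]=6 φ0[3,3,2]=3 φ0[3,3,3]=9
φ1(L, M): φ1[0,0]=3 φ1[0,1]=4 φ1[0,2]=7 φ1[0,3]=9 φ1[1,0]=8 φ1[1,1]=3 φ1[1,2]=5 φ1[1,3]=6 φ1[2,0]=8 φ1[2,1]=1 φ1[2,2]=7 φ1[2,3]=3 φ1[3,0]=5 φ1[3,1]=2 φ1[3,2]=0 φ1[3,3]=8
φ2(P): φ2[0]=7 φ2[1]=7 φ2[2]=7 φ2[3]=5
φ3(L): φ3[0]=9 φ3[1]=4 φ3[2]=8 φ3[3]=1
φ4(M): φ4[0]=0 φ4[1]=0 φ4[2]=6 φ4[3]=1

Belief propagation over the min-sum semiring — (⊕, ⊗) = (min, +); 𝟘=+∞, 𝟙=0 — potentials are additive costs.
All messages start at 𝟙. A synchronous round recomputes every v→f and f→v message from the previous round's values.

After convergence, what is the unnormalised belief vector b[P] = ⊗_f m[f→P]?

b[P] = [11, 11, 11, 9]

init: all messages = 𝟙 over 4 values
r1 m[φ0→D] = [0, 0, 0, 0]
r1 m[φ0→L] = [0, 4, 0, 1]
r1 m[φ0→P] = [1, 1, 0, 0]
r1 m[φ1→L] = [3, 3, 1, 0]
r1 m[φ1→M] = [3, 1, 0, 3]
r1 m[φ2→P] = [7, 7, 7, 5]
r1 m[φ3→L] = [9, 4, 8, 1]
r1 m[φ4→M] = [0, 0, 6, 1]
r1 m[D→φ0] = [0, 0, 0, 0]
r1 m[L→φ0] = [0, 0, 0, 0]
r1 m[L→φ1] = [0, 0, 0, 0]
r1 m[L→φ3] = [0, 0, 0, 0]
r1 m[M→φ1] = [0, 0, 0, 0]
r1 m[M→φ4] = [0, 0, 0, 0]
r1 m[P→φ0] = [0, 0, 0, 0]
r1 m[P→φ2] = [0, 0, 0, 0]
r2 m[φ0→D] = [0, 0, 0, 0]
r2 m[φ0→L] = [0, 4, 0, 1]
r2 m[φ0→P] = [1, 1, 0, 0]
r2 m[φ1→L] = [3, 3, 1, 0]
r2 m[φ1→M] = [3, 1, 0, 3]
r2 m[φ2→P] = [7, 7, 7, 5]
r2 m[φ3→L] = [9, 4, 8, 1]
r2 m[φ4→M] = [0, 0, 6, 1]
r2 m[D→φ0] = [0, 0, 0, 0]
r2 m[L→φ0] = [12, 7, 9, 1]
r2 m[L→φ1] = [9, 8, 8, 2]
r2 m[L→φ3] = [3, 7, 1, 1]
r2 m[M→φ1] = [0, 0, 6, 1]
r2 m[M→φ4] = [3, 1, 0, 3]
r2 m[P→φ0] = [7, 7, 7, 5]
r2 m[P→φ2] = [1, 1, 0, 0]
r3 m[φ0→D] = [11, 9, 7, 9]
r3 m[φ0→L] = [6, 10, 5, 6]
r3 m[φ0→P] = [2, 2, 2, 2]
r3 m[φ1→L] = [3, 3, 1, 2]
r3 m[φ1→M] = [7, 4, 2, 10]
r3 m[φ2→P] = [7, 7, 7, 5]
r3 m[φ3→L] = [9, 4, 8, 1]
r3 m[φ4→M] = [0, 0, 6, 1]
r3 m[D→φ0] = [0, 0, 0, 0]
r3 m[L→φ0] = [12, 7, 9, 1]
r3 m[L→φ1] = [9, 8, 8, 2]
r3 m[L→φ3] = [3, 7, 1, 1]
r3 m[M→φ1] = [0, 0, 6, 1]
r3 m[M→φ4] = [3, 1, 0, 3]
r3 m[P→φ0] = [7, 7, 7, 5]
r3 m[P→φ2] = [1, 1, 0, 0]
r4 m[φ0→D] = [11, 9, 7, 9]
r4 m[φ0→L] = [6, 10, 5, 6]
r4 m[φ0→P] = [2, 2, 2, 2]
r4 m[φ1→L] = [3, 3, 1, 2]
r4 m[φ1→M] = [7, 4, 2, 10]
r4 m[φ2→P] = [7, 7, 7, 5]
r4 m[φ3→L] = [9, 4, 8, 1]
r4 m[φ4→M] = [0, 0, 6, 1]
r4 m[D→φ0] = [0, 0, 0, 0]
r4 m[L→φ0] = [12, 7, 9, 3]
r4 m[L→φ1] = [15, 14, 13, 7]
r4 m[L→φ3] = [9, 13, 6, 8]
r4 m[M→φ1] = [0, 0, 6, 1]
r4 m[M→φ4] = [7, 4, 2, 10]
r4 m[P→φ0] = [7, 7, 7, 5]
r4 m[P→φ2] = [2, 2, 2, 2]
r5 m[φ0→D] = [13, 11, 9, 11]
r5 m[φ0→L] = [6, 10, 5, 6]
r5 m[φ0→P] = [4, 4, 4, 4]
r5 m[φ1→L] = [3, 3, 1, 2]
r5 m[φ1→M] = [12, 9, 7, 15]
r5 m[φ2→P] = [7, 7, 7, 5]
r5 m[φ3→L] = [9, 4, 8, 1]
r5 m[φ4→M] = [0, 0, 6, 1]
r5 m[D→φ0] = [0, 0, 0, 0]
r5 m[L→φ0] = [12, 7, 9, 3]
r5 m[L→φ1] = [15, 14, 13, 7]
r5 m[L→φ3] = [9, 13, 6, 8]
r5 m[M→φ1] = [0, 0, 6, 1]
r5 m[M→φ4] = [7, 4, 2, 10]
r5 m[P→φ0] = [7, 7, 7, 5]
r5 m[P→φ2] = [2, 2, 2, 2]
r6 m[φ0→D] = [13, 11, 9, 11]
r6 m[φ0→L] = [6, 10, 5, 6]
r6 m[φ0→P] = [4, 4, 4, 4]
r6 m[φ1→L] = [3, 3, 1, 2]
r6 m[φ1→M] = [12, 9, 7, 15]
r6 m[φ2→P] = [7, 7, 7, 5]
r6 m[φ3→L] = [9, 4, 8, 1]
r6 m[φ4→M] = [0, 0, 6, 1]
r6 m[D→φ0] = [0, 0, 0, 0]
r6 m[L→φ0] = [12, 7, 9, 3]
r6 m[L→φ1] = [15, 14, 13, 7]
r6 m[L→φ3] = [9, 13, 6, 8]
r6 m[M→φ1] = [0, 0, 6, 1]
r6 m[M→φ4] = [12, 9, 7, 15]
r6 m[P→φ0] = [7, 7, 7, 5]
r6 m[P→φ2] = [4, 4, 4, 4]
r7 m[φ0→D] = [13, 11, 9, 11]
r7 m[φ0→L] = [6, 10, 5, 6]
r7 m[φ0→P] = [4, 4, 4, 4]
r7 m[φ1→L] = [3, 3, 1, 2]
r7 m[φ1→M] = [12, 9, 7, 15]
r7 m[φ2→P] = [7, 7, 7, 5]
r7 m[φ3→L] = [9, 4, 8, 1]
r7 m[φ4→M] = [0, 0, 6, 1]
r7 m[D→φ0] = [0, 0, 0, 0]
r7 m[L→φ0] = [12, 7, 9, 3]
r7 m[L→φ1] = [15, 14, 13, 7]
r7 m[L→φ3] = [9, 13, 6, 8]
r7 m[M→φ1] = [0, 0, 6, 1]
r7 m[M→φ4] = [12, 9, 7, 15]
r7 m[P→φ0] = [7, 7, 7, 5]
r7 m[P→φ2] = [4, 4, 4, 4]
fixed point reached at round 7
b[P] = ⊗ incoming = [11, 11, 11, 9]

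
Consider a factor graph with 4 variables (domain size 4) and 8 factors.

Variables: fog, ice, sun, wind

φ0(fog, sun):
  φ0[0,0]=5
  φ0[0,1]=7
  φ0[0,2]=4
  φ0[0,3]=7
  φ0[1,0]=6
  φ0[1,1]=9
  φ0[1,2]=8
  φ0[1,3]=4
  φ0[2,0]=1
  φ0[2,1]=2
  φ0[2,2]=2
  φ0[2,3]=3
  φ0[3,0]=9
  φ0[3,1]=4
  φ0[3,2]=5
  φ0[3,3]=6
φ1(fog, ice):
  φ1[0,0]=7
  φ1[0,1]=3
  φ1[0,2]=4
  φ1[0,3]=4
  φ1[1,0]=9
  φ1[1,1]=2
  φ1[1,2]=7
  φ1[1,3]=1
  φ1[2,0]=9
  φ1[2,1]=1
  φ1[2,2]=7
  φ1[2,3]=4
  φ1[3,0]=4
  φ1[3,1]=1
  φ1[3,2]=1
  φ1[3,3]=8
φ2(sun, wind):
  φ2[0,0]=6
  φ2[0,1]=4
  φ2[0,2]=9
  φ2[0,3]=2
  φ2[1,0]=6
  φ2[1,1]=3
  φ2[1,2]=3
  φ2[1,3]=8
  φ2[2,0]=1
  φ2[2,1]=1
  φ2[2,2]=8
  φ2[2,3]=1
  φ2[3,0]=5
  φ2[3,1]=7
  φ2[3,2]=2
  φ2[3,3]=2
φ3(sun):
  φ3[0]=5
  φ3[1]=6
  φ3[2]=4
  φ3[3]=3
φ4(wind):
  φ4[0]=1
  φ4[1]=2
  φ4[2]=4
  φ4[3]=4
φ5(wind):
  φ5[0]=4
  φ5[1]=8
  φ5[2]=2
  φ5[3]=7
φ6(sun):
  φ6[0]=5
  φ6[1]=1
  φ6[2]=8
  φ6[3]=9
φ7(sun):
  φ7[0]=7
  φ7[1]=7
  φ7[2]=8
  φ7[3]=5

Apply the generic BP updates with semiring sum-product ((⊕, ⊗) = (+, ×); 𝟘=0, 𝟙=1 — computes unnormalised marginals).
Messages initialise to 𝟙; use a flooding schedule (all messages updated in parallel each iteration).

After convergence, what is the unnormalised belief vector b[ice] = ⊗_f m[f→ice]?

init: all messages = 𝟙 over 4 values
r1 m[φ0→fog] = [23, 27, 8, 24]
r1 m[φ0→sun] = [21, 22, 19, 20]
r1 m[φ1→fog] = [18, 19, 21, 14]
r1 m[φ1→ice] = [29, 7, 19, 17]
r1 m[φ2→sun] = [21, 20, 11, 16]
r1 m[φ2→wind] = [18, 15, 22, 13]
r1 m[φ3→sun] = [5, 6, 4, 3]
r1 m[φ4→wind] = [1, 2, 4, 4]
r1 m[φ5→wind] = [4, 8, 2, 7]
r1 m[φ6→sun] = [5, 1, 8, 9]
r1 m[φ7→sun] = [7, 7, 8, 5]
r1 m[fog→φ0] = [1, 1, 1, 1]
r1 m[fog→φ1] = [1, 1, 1, 1]
r1 m[ice→φ1] = [1, 1, 1, 1]
r1 m[sun→φ0] = [1, 1, 1, 1]
r1 m[sun→φ2] = [1, 1, 1, 1]
r1 m[sun→φ3] = [1, 1, 1, 1]
r1 m[sun→φ6] = [1, 1, 1, 1]
r1 m[sun→φ7] = [1, 1, 1, 1]
r1 m[wind→φ2] = [1, 1, 1, 1]
r1 m[wind→φ4] = [1, 1, 1, 1]
r1 m[wind→φ5] = [1, 1, 1, 1]
r2 m[φ0→fog] = [23, 27, 8, 24]
r2 m[φ0→sun] = [21, 22, 19, 20]
r2 m[φ1→fog] = [18, 19, 21, 14]
r2 m[φ1→ice] = [29, 7, 19, 17]
r2 m[φ2→sun] = [21, 20, 11, 16]
r2 m[φ2→wind] = [18, 15, 22, 13]
r2 m[φ3→sun] = [5, 6, 4, 3]
r2 m[φ4→wind] = [1, 2, 4, 4]
r2 m[φ5→wind] = [4, 8, 2, 7]
r2 m[φ6→sun] = [5, 1, 8, 9]
r2 m[φ7→sun] = [7, 7, 8, 5]
r2 m[fog→φ0] = [18, 19, 21, 14]
r2 m[fog→φ1] = [23, 27, 8, 24]
r2 m[ice→φ1] = [1, 1, 1, 1]
r2 m[sun→φ0] = [3675, 840, 2816, 2160]
r2 m[sun→φ2] = [3675, 924, 4864, 2700]
r2 m[sun→φ3] = [15435, 3080, 13376, 14400]
r2 m[sun→φ6] = [15435, 18480, 6688, 4800]
r2 m[sun→φ7] = [11025, 2640, 6688, 8640]
r2 m[wind→φ2] = [4, 16, 8, 28]
r2 m[wind→φ4] = [72, 120, 44, 91]
r2 m[wind→φ5] = [18, 30, 88, 52]
r3 m[φ0→fog] = [50639, 60778, 17467, 63475]
r3 m[φ0→sun] = [351, 395, 336, 349]
r3 m[φ1→fog] = [18, 19, 21, 14]
r3 m[φ1→ice] = [572, 155, 361, 343]
r3 m[φ2→sun] = [216, 320, 112, 204]
r3 m[φ2→wind] = [45958, 41236, 80159, 25006]
r3 m[φ3→sun] = [5, 6, 4, 3]
r3 m[φ4→wind] = [1, 2, 4, 4]
r3 m[φ5→wind] = [4, 8, 2, 7]
r3 m[φ6→sun] = [5, 1, 8, 9]
r3 m[φ7→sun] = [7, 7, 8, 5]
r3 m[fog→φ0] = [18, 19, 21, 14]
r3 m[fog→φ1] = [23, 27, 8, 24]
r3 m[ice→φ1] = [1, 1, 1, 1]
r3 m[sun→φ0] = [3675, 840, 2816, 2160]
r3 m[sun→φ2] = [3675, 924, 4864, 2700]
r3 m[sun→φ3] = [15435, 3080, 13376, 14400]
r3 m[sun→φ6] = [15435, 18480, 6688, 4800]
r3 m[sun→φ7] = [11025, 2640, 6688, 8640]
r3 m[wind→φ2] = [4, 16, 8, 28]
r3 m[wind→φ4] = [72, 120, 44, 91]
r3 m[wind→φ5] = [18, 30, 88, 52]
r4 m[φ0→fog] = [50639, 60778, 17467, 63475]
r4 m[φ0→sun] = [351, 395, 336, 349]
r4 m[φ1→fog] = [18, 19, 21, 14]
r4 m[φ1→ice] = [572, 155, 361, 343]
r4 m[φ2→sun] = [216, 320, 112, 204]
r4 m[φ2→wind] = [45958, 41236, 80159, 25006]
r4 m[φ3→sun] = [5, 6, 4, 3]
r4 m[φ4→wind] = [1, 2, 4, 4]
r4 m[φ5→wind] = [4, 8, 2, 7]
r4 m[φ6→sun] = [5, 1, 8, 9]
r4 m[φ7→sun] = [7, 7, 8, 5]
r4 m[fog→φ0] = [18, 19, 21, 14]
r4 m[fog→φ1] = [50639, 60778, 17467, 63475]
r4 m[ice→φ1] = [1, 1, 1, 1]
r4 m[sun→φ0] = [37800, 13440, 28672, 27540]
r4 m[sun→φ2] = [61425, 16590, 86016, 47115]
r4 m[sun→φ3] = [2653560, 884800, 2408448, 3203820]
r4 m[sun→φ6] = [2653560, 5308800, 1204224, 1067940]
r4 m[sun→φ7] = [1895400, 758400, 1204224, 1922292]
r4 m[wind→φ2] = [4, 16, 8, 28]
r4 m[wind→φ4] = [183832, 329888, 160318, 175042]
r4 m[wind→φ5] = [45958, 82472, 320636, 100024]
r5 m[φ0→fog] = [590548, 687296, 204644, 702560]
r5 m[φ0→sun] = [351, 395, 336, 349]
r5 m[φ1→fog] = [18, 19, 21, 14]
r5 m[φ1→ice] = [1312578, 354415, 813746, 841002]
r5 m[φ2→sun] = [216, 320, 112, 204]
r5 m[φ2→wind] = [789681, 711291, 1384953, 435816]
r5 m[φ3→sun] = [5, 6, 4, 3]
r5 m[φ4→wind] = [1, 2, 4, 4]
r5 m[φ5→wind] = [4, 8, 2, 7]
r5 m[φ6→sun] = [5, 1, 8, 9]
r5 m[φ7→sun] = [7, 7, 8, 5]
r5 m[fog→φ0] = [18, 19, 21, 14]
r5 m[fog→φ1] = [50639, 60778, 17467, 63475]
r5 m[ice→φ1] = [1, 1, 1, 1]
r5 m[sun→φ0] = [37800, 13440, 28672, 27540]
r5 m[sun→φ2] = [61425, 16590, 86016, 47115]
r5 m[sun→φ3] = [2653560, 884800, 2408448, 3203820]
r5 m[sun→φ6] = [2653560, 5308800, 1204224, 1067940]
r5 m[sun→φ7] = [1895400, 758400, 1204224, 1922292]
r5 m[wind→φ2] = [4, 16, 8, 28]
r5 m[wind→φ4] = [183832, 329888, 160318, 175042]
r5 m[wind→φ5] = [45958, 82472, 320636, 100024]
r6 m[φ0→fog] = [590548, 687296, 204644, 702560]
r6 m[φ0→sun] = [351, 395, 336, 349]
r6 m[φ1→fog] = [18, 19, 21, 14]
r6 m[φ1→ice] = [1312578, 354415, 813746, 841002]
r6 m[φ2→sun] = [216, 320, 112, 204]
r6 m[φ2→wind] = [789681, 711291, 1384953, 435816]
r6 m[φ3→sun] = [5, 6, 4, 3]
r6 m[φ4→wind] = [1, 2, 4, 4]
r6 m[φ5→wind] = [4, 8, 2, 7]
r6 m[φ6→sun] = [5, 1, 8, 9]
r6 m[φ7→sun] = [7, 7, 8, 5]
r6 m[fog→φ0] = [18, 19, 21, 14]
r6 m[fog→φ1] = [590548, 687296, 204644, 702560]
r6 m[ice→φ1] = [1, 1, 1, 1]
r6 m[sun→φ0] = [37800, 13440, 28672, 27540]
r6 m[sun→φ2] = [61425, 16590, 86016, 47115]
r6 m[sun→φ3] = [2653560, 884800, 2408448, 3203820]
r6 m[sun→φ6] = [2653560, 5308800, 1204224, 1067940]
r6 m[sun→φ7] = [1895400, 758400, 1204224, 1922292]
r6 m[wind→φ2] = [4, 16, 8, 28]
r6 m[wind→φ4] = [3158724, 5690328, 2769906, 3050712]
r6 m[wind→φ5] = [789681, 1422582, 5539812, 1743264]
r7 m[φ0→fog] = [590548, 687296, 204644, 702560]
r7 m[φ0→sun] = [351, 395, 336, 349]
r7 m[φ1→fog] = [18, 19, 21, 14]
r7 m[φ1→ice] = [14971536, 4053440, 9308332, 9488544]
r7 m[φ2→sun] = [216, 320, 112, 204]
r7 m[φ2→wind] = [789681, 711291, 1384953, 435816]
r7 m[φ3→sun] = [5, 6, 4, 3]
r7 m[φ4→wind] = [1, 2, 4, 4]
r7 m[φ5→wind] = [4, 8, 2, 7]
r7 m[φ6→sun] = [5, 1, 8, 9]
r7 m[φ7→sun] = [7, 7, 8, 5]
r7 m[fog→φ0] = [18, 19, 21, 14]
r7 m[fog→φ1] = [590548, 687296, 204644, 702560]
r7 m[ice→φ1] = [1, 1, 1, 1]
r7 m[sun→φ0] = [37800, 13440, 28672, 27540]
r7 m[sun→φ2] = [61425, 16590, 86016, 47115]
r7 m[sun→φ3] = [2653560, 884800, 2408448, 3203820]
r7 m[sun→φ6] = [2653560, 5308800, 1204224, 1067940]
r7 m[sun→φ7] = [1895400, 758400, 1204224, 1922292]
r7 m[wind→φ2] = [4, 16, 8, 28]
r7 m[wind→φ4] = [3158724, 5690328, 2769906, 3050712]
r7 m[wind→φ5] = [789681, 1422582, 5539812, 1743264]
r8 m[φ0→fog] = [590548, 687296, 204644, 702560]
r8 m[φ0→sun] = [351, 395, 336, 349]
r8 m[φ1→fog] = [18, 19, 21, 14]
r8 m[φ1→ice] = [14971536, 4053440, 9308332, 9488544]
r8 m[φ2→sun] = [216, 320, 112, 204]
r8 m[φ2→wind] = [789681, 711291, 1384953, 435816]
r8 m[φ3→sun] = [5, 6, 4, 3]
r8 m[φ4→wind] = [1, 2, 4, 4]
r8 m[φ5→wind] = [4, 8, 2, 7]
r8 m[φ6→sun] = [5, 1, 8, 9]
r8 m[φ7→sun] = [7, 7, 8, 5]
r8 m[fog→φ0] = [18, 19, 21, 14]
r8 m[fog→φ1] = [590548, 687296, 204644, 702560]
r8 m[ice→φ1] = [1, 1, 1, 1]
r8 m[sun→φ0] = [37800, 13440, 28672, 27540]
r8 m[sun→φ2] = [61425, 16590, 86016, 47115]
r8 m[sun→φ3] = [2653560, 884800, 2408448, 3203820]
r8 m[sun→φ6] = [2653560, 5308800, 1204224, 1067940]
r8 m[sun→φ7] = [1895400, 758400, 1204224, 1922292]
r8 m[wind→φ2] = [4, 16, 8, 28]
r8 m[wind→φ4] = [3158724, 5690328, 2769906, 3050712]
r8 m[wind→φ5] = [789681, 1422582, 5539812, 1743264]
fixed point reached at round 8
b[ice] = ⊗ incoming = [14971536, 4053440, 9308332, 9488544]

b[ice] = [14971536, 4053440, 9308332, 9488544]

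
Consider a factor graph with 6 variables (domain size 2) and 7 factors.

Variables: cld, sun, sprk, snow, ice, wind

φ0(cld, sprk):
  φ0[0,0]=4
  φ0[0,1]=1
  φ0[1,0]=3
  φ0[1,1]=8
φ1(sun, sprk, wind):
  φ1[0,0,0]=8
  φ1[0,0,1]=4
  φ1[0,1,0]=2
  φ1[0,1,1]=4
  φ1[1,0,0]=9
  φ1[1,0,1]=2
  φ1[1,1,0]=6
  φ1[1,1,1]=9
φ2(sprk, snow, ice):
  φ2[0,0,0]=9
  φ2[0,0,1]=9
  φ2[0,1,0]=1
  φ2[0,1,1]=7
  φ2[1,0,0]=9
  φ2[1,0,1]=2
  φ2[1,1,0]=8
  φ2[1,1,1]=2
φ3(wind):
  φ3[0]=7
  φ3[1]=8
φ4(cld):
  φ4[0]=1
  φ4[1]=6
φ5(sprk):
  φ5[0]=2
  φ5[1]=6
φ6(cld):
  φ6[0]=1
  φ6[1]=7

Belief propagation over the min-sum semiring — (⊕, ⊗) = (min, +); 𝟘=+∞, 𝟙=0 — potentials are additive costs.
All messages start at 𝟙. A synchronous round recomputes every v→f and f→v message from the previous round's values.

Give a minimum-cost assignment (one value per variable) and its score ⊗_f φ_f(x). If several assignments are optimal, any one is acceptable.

assignment: (cld=0, sun=1, sprk=0, snow=1, ice=0, wind=1); score = 19

init: all messages = 𝟙 over 2 values
r1 m[φ0→cld] = [1, 3]
r1 m[φ0→sprk] = [3, 1]
r1 m[φ1→sun] = [2, 2]
r1 m[φ1→sprk] = [2, 2]
r1 m[φ1→wind] = [2, 2]
r1 m[φ2→sprk] = [1, 2]
r1 m[φ2→snow] = [2, 1]
r1 m[φ2→ice] = [1, 2]
r1 m[φ3→wind] = [7, 8]
r1 m[φ4→cld] = [1, 6]
r1 m[φ5→sprk] = [2, 6]
r1 m[φ6→cld] = [1, 7]
r1 m[cld→φ0] = [0, 0]
r1 m[cld→φ4] = [0, 0]
r1 m[cld→φ6] = [0, 0]
r1 m[sun→φ1] = [0, 0]
r1 m[sprk→φ0] = [0, 0]
r1 m[sprk→φ1] = [0, 0]
r1 m[sprk→φ2] = [0, 0]
r1 m[sprk→φ5] = [0, 0]
r1 m[snow→φ2] = [0, 0]
r1 m[ice→φ2] = [0, 0]
r1 m[wind→φ1] = [0, 0]
r1 m[wind→φ3] = [0, 0]
r2 m[φ0→cld] = [1, 3]
r2 m[φ0→sprk] = [3, 1]
r2 m[φ1→sun] = [2, 2]
r2 m[φ1→sprk] = [2, 2]
r2 m[φ1→wind] = [2, 2]
r2 m[φ2→sprk] = [1, 2]
r2 m[φ2→snow] = [2, 1]
r2 m[φ2→ice] = [1, 2]
r2 m[φ3→wind] = [7, 8]
r2 m[φ4→cld] = [1, 6]
r2 m[φ5→sprk] = [2, 6]
r2 m[φ6→cld] = [1, 7]
r2 m[cld→φ0] = [2, 13]
r2 m[cld→φ4] = [2, 10]
r2 m[cld→φ6] = [2, 9]
r2 m[sun→φ1] = [0, 0]
r2 m[sprk→φ0] = [5, 10]
r2 m[sprk→φ1] = [6, 9]
r2 m[sprk→φ2] = [7, 9]
r2 m[sprk→φ5] = [6, 5]
r2 m[snow→φ2] = [0, 0]
r2 m[ice→φ2] = [0, 0]
r2 m[wind→φ1] = [7, 8]
r2 m[wind→φ3] = [2, 2]
r3 m[φ0→cld] = [9, 8]
r3 m[φ0→sprk] = [6, 3]
r3 m[φ1→sun] = [18, 16]
r3 m[φ1→sprk] = [10, 9]
r3 m[φ1→wind] = [11, 8]
r3 m[φ2→sprk] = [1, 2]
r3 m[φ2→snow] = [11, 8]
r3 m[φ2→ice] = [8, 11]
r3 m[φ3→wind] = [7, 8]
r3 m[φ4→cld] = [1, 6]
r3 m[φ5→sprk] = [2, 6]
r3 m[φ6→cld] = [1, 7]
r3 m[cld→φ0] = [2, 13]
r3 m[cld→φ4] = [2, 10]
r3 m[cld→φ6] = [2, 9]
r3 m[sun→φ1] = [0, 0]
r3 m[sprk→φ0] = [5, 10]
r3 m[sprk→φ1] = [6, 9]
r3 m[sprk→φ2] = [7, 9]
r3 m[sprk→φ5] = [6, 5]
r3 m[snow→φ2] = [0, 0]
r3 m[ice→φ2] = [0, 0]
r3 m[wind→φ1] = [7, 8]
r3 m[wind→φ3] = [2, 2]
r4 m[φ0→cld] = [9, 8]
r4 m[φ0→sprk] = [6, 3]
r4 m[φ1→sun] = [18, 16]
r4 m[φ1→sprk] = [10, 9]
r4 m[φ1→wind] = [11, 8]
r4 m[φ2→sprk] = [1, 2]
r4 m[φ2→snow] = [11, 8]
r4 m[φ2→ice] = [8, 11]
r4 m[φ3→wind] = [7, 8]
r4 m[φ4→cld] = [1, 6]
r4 m[φ5→sprk] = [2, 6]
r4 m[φ6→cld] = [1, 7]
r4 m[cld→φ0] = [2, 13]
r4 m[cld→φ4] = [10, 15]
r4 m[cld→φ6] = [10, 14]
r4 m[sun→φ1] = [0, 0]
r4 m[sprk→φ0] = [13, 17]
r4 m[sprk→φ1] = [9, 11]
r4 m[sprk→φ2] = [18, 18]
r4 m[sprk→φ5] = [17, 14]
r4 m[snow→φ2] = [0, 0]
r4 m[ice→φ2] = [0, 0]
r4 m[wind→φ1] = [7, 8]
r4 m[wind→φ3] = [11, 8]
r5 m[φ0→cld] = [17, 16]
r5 m[φ0→sprk] = [6, 3]
r5 m[φ1→sun] = [20, 19]
r5 m[φ1→sprk] = [10, 9]
r5 m[φ1→wind] = [13, 11]
r5 m[φ2→sprk] = [1, 2]
r5 m[φ2→snow] = [20, 19]
r5 m[φ2→ice] = [19, 20]
r5 m[φ3→wind] = [7, 8]
r5 m[φ4→cld] = [1, 6]
r5 m[φ5→sprk] = [2, 6]
r5 m[φ6→cld] = [1, 7]
r5 m[cld→φ0] = [2, 13]
r5 m[cld→φ4] = [10, 15]
r5 m[cld→φ6] = [10, 14]
r5 m[sun→φ1] = [0, 0]
r5 m[sprk→φ0] = [13, 17]
r5 m[sprk→φ1] = [9, 11]
r5 m[sprk→φ2] = [18, 18]
r5 m[sprk→φ5] = [17, 14]
r5 m[snow→φ2] = [0, 0]
r5 m[ice→φ2] = [0, 0]
r5 m[wind→φ1] = [7, 8]
r5 m[wind→φ3] = [11, 8]
r6 m[φ0→cld] = [17, 16]
r6 m[φ0→sprk] = [6, 3]
r6 m[φ1→sun] = [20, 19]
r6 m[φ1→sprk] = [10, 9]
r6 m[φ1→wind] = [13, 11]
r6 m[φ2→sprk] = [1, 2]
r6 m[φ2→snow] = [20, 19]
r6 m[φ2→ice] = [19, 20]
r6 m[φ3→wind] = [7, 8]
r6 m[φ4→cld] = [1, 6]
r6 m[φ5→sprk] = [2, 6]
r6 m[φ6→cld] = [1, 7]
r6 m[cld→φ0] = [2, 13]
r6 m[cld→φ4] = [18, 23]
r6 m[cld→φ6] = [18, 22]
r6 m[sun→φ1] = [0, 0]
r6 m[sprk→φ0] = [13, 17]
r6 m[sprk→φ1] = [9, 11]
r6 m[sprk→φ2] = [18, 18]
r6 m[sprk→φ5] = [17, 14]
r6 m[snow→φ2] = [0, 0]
r6 m[ice→φ2] = [0, 0]
r6 m[wind→φ1] = [7, 8]
r6 m[wind→φ3] = [13, 11]
r7 m[φ0→cld] = [17, 16]
r7 m[φ0→sprk] = [6, 3]
r7 m[φ1→sun] = [20, 19]
r7 m[φ1→sprk] = [10, 9]
r7 m[φ1→wind] = [13, 11]
r7 m[φ2→sprk] = [1, 2]
r7 m[φ2→snow] = [20, 19]
r7 m[φ2→ice] = [19, 20]
r7 m[φ3→wind] = [7, 8]
r7 m[φ4→cld] = [1, 6]
r7 m[φ5→sprk] = [2, 6]
r7 m[φ6→cld] = [1, 7]
r7 m[cld→φ0] = [2, 13]
r7 m[cld→φ4] = [18, 23]
r7 m[cld→φ6] = [18, 22]
r7 m[sun→φ1] = [0, 0]
r7 m[sprk→φ0] = [13, 17]
r7 m[sprk→φ1] = [9, 11]
r7 m[sprk→φ2] = [18, 18]
r7 m[sprk→φ5] = [17, 14]
r7 m[snow→φ2] = [0, 0]
r7 m[ice→φ2] = [0, 0]
r7 m[wind→φ1] = [7, 8]
r7 m[wind→φ3] = [13, 11]
fixed point reached at round 7
traceback from cld: (cld=0, sun=1, sprk=0, snow=1, ice=0, wind=1), score=19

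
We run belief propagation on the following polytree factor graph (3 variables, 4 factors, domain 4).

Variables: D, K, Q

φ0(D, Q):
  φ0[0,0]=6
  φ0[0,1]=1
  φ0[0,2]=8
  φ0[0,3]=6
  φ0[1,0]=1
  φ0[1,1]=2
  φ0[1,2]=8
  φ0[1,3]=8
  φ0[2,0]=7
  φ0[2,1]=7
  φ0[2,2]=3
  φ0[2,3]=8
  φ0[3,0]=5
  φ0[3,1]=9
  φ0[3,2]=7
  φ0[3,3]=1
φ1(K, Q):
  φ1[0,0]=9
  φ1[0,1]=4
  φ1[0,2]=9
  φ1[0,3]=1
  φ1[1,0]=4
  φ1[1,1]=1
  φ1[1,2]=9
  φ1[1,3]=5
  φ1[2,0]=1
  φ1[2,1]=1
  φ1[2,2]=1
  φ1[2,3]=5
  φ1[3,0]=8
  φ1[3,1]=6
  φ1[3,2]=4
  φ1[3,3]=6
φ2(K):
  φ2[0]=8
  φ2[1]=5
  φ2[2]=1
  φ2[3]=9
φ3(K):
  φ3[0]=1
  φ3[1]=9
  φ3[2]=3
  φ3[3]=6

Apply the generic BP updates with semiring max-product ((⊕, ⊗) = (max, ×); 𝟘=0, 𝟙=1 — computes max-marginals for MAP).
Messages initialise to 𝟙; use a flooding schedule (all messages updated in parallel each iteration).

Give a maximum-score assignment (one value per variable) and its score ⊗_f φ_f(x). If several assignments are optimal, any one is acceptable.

init: all messages = 𝟙 over 4 values
r1 m[φ0→D] = [8, 8, 8, 9]
r1 m[φ0→Q] = [7, 9, 8, 8]
r1 m[φ1→K] = [9, 9, 5, 8]
r1 m[φ1→Q] = [9, 6, 9, 6]
r1 m[φ2→K] = [8, 5, 1, 9]
r1 m[φ3→K] = [1, 9, 3, 6]
r1 m[D→φ0] = [1, 1, 1, 1]
r1 m[K→φ1] = [1, 1, 1, 1]
r1 m[K→φ2] = [1, 1, 1, 1]
r1 m[K→φ3] = [1, 1, 1, 1]
r1 m[Q→φ0] = [1, 1, 1, 1]
r1 m[Q→φ1] = [1, 1, 1, 1]
r2 m[φ0→D] = [8, 8, 8, 9]
r2 m[φ0→Q] = [7, 9, 8, 8]
r2 m[φ1→K] = [9, 9, 5, 8]
r2 m[φ1→Q] = [9, 6, 9, 6]
r2 m[φ2→K] = [8, 5, 1, 9]
r2 m[φ3→K] = [1, 9, 3, 6]
r2 m[D→φ0] = [1, 1, 1, 1]
r2 m[K→φ1] = [8, 45, 3, 54]
r2 m[K→φ2] = [9, 81, 15, 48]
r2 m[K→φ3] = [72, 45, 5, 72]
r2 m[Q→φ0] = [9, 6, 9, 6]
r2 m[Q→φ1] = [7, 9, 8, 8]
r3 m[φ0→D] = [72, 72, 63, 63]
r3 m[φ0→Q] = [7, 9, 8, 8]
r3 m[φ1→K] = [72, 72, 40, 56]
r3 m[φ1→Q] = [432, 324, 405, 324]
r3 m[φ2→K] = [8, 5, 1, 9]
r3 m[φ3→K] = [1, 9, 3, 6]
r3 m[D→φ0] = [1, 1, 1, 1]
r3 m[K→φ1] = [8, 45, 3, 54]
r3 m[K→φ2] = [9, 81, 15, 48]
r3 m[K→φ3] = [72, 45, 5, 72]
r3 m[Q→φ0] = [9, 6, 9, 6]
r3 m[Q→φ1] = [7, 9, 8, 8]
r4 m[φ0→D] = [72, 72, 63, 63]
r4 m[φ0→Q] = [7, 9, 8, 8]
r4 m[φ1→K] = [72, 72, 40, 56]
r4 m[φ1→Q] = [432, 324, 405, 324]
r4 m[φ2→K] = [8, 5, 1, 9]
r4 m[φ3→K] = [1, 9, 3, 6]
r4 m[D→φ0] = [1, 1, 1, 1]
r4 m[K→φ1] = [8, 45, 3, 54]
r4 m[K→φ2] = [72, 648, 120, 336]
r4 m[K→φ3] = [576, 360, 40, 504]
r4 m[Q→φ0] = [432, 324, 405, 324]
r4 m[Q→φ1] = [7, 9, 8, 8]
r5 m[φ0→D] = [3240, 3240, 3024, 2916]
r5 m[φ0→Q] = [7, 9, 8, 8]
r5 m[φ1→K] = [72, 72, 40, 56]
r5 m[φ1→Q] = [432, 324, 405, 324]
r5 m[φ2→K] = [8, 5, 1, 9]
r5 m[φ3→K] = [1, 9, 3, 6]
r5 m[D→φ0] = [1, 1, 1, 1]
r5 m[K→φ1] = [8, 45, 3, 54]
r5 m[K→φ2] = [72, 648, 120, 336]
r5 m[K→φ3] = [576, 360, 40, 504]
r5 m[Q→φ0] = [432, 324, 405, 324]
r5 m[Q→φ1] = [7, 9, 8, 8]
r6 m[φ0→D] = [3240, 3240, 3024, 2916]
r6 m[φ0→Q] = [7, 9, 8, 8]
r6 m[φ1→K] = [72, 72, 40, 56]
r6 m[φ1→Q] = [432, 324, 405, 324]
r6 m[φ2→K] = [8, 5, 1, 9]
r6 m[φ3→K] = [1, 9, 3, 6]
r6 m[D→φ0] = [1, 1, 1, 1]
r6 m[K→φ1] = [8, 45, 3, 54]
r6 m[K→φ2] = [72, 648, 120, 336]
r6 m[K→φ3] = [576, 360, 40, 504]
r6 m[Q→φ0] = [432, 324, 405, 324]
r6 m[Q→φ1] = [7, 9, 8, 8]
fixed point reached at round 6
traceback from D: (D=0, K=1, Q=2), score=3240

assignment: (D=0, K=1, Q=2); score = 3240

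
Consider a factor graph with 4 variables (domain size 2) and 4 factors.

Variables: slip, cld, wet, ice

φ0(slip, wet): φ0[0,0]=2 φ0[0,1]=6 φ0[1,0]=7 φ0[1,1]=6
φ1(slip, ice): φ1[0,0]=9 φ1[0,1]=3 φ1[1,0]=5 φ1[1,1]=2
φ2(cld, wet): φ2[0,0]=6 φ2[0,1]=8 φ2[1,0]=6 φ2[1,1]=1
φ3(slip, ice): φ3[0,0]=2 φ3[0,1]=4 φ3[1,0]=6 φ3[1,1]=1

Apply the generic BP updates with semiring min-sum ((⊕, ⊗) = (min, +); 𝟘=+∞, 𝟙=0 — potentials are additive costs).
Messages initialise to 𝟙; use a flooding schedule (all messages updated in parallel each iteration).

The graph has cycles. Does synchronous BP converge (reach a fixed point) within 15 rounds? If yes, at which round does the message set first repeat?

init: all messages = 𝟙 over 2 values
r1 m[φ0→slip] = [2, 6]
r1 m[φ0→wet] = [2, 6]
r1 m[φ1→slip] = [3, 2]
r1 m[φ1→ice] = [5, 2]
r1 m[φ2→cld] = [6, 1]
r1 m[φ2→wet] = [6, 1]
r1 m[φ3→slip] = [2, 1]
r1 m[φ3→ice] = [2, 1]
r1 m[slip→φ0] = [0, 0]
r1 m[slip→φ1] = [0, 0]
r1 m[slip→φ3] = [0, 0]
r1 m[cld→φ2] = [0, 0]
r1 m[wet→φ0] = [0, 0]
r1 m[wet→φ2] = [0, 0]
r1 m[ice→φ1] = [0, 0]
r1 m[ice→φ3] = [0, 0]
r2 m[φ0→slip] = [2, 6]
r2 m[φ0→wet] = [2, 6]
r2 m[φ1→slip] = [3, 2]
r2 m[φ1→ice] = [5, 2]
r2 m[φ2→cld] = [6, 1]
r2 m[φ2→wet] = [6, 1]
r2 m[φ3→slip] = [2, 1]
r2 m[φ3→ice] = [2, 1]
r2 m[slip→φ0] = [5, 3]
r2 m[slip→φ1] = [4, 7]
r2 m[slip→φ3] = [5, 8]
r2 m[cld→φ2] = [0, 0]
r2 m[wet→φ0] = [6, 1]
r2 m[wet→φ2] = [2, 6]
r2 m[ice→φ1] = [2, 1]
r2 m[ice→φ3] = [5, 2]
r3 m[φ0→slip] = [7, 7]
r3 m[φ0→wet] = [7, 9]
r3 m[φ1→slip] = [4, 3]
r3 m[φ1→ice] = [12, 7]
r3 m[φ2→cld] = [8, 7]
r3 m[φ2→wet] = [6, 1]
r3 m[φ3→slip] = [6, 3]
r3 m[φ3→ice] = [7, 9]
r3 m[slip→φ0] = [5, 3]
r3 m[slip→φ1] = [4, 7]
r3 m[slip→φ3] = [5, 8]
r3 m[cld→φ2] = [0, 0]
r3 m[wet→φ0] = [6, 1]
r3 m[wet→φ2] = [2, 6]
r3 m[ice→φ1] = [2, 1]
r3 m[ice→φ3] = [5, 2]
r4 m[φ0→slip] = [7, 7]
r4 m[φ0→wet] = [7, 9]
r4 m[φ1→slip] = [4, 3]
r4 m[φ1→ice] = [12, 7]
r4 m[φ2→cld] = [8, 7]
r4 m[φ2→wet] = [6, 1]
r4 m[φ3→slip] = [6, 3]
r4 m[φ3→ice] = [7, 9]
r4 m[slip→φ0] = [10, 6]
r4 m[slip→φ1] = [13, 10]
r4 m[slip→φ3] = [11, 10]
r4 m[cld→φ2] = [0, 0]
r4 m[wet→φ0] = [6, 1]
r4 m[wet→φ2] = [7, 9]
r4 m[ice→φ1] = [7, 9]
r4 m[ice→φ3] = [12, 7]
r5 m[φ0→slip] = [7, 7]
r5 m[φ0→wet] = [12, 12]
r5 m[φ1→slip] = [12, 11]
r5 m[φ1→ice] = [15, 12]
r5 m[φ2→cld] = [13, 10]
r5 m[φ2→wet] = [6, 1]
r5 m[φ3→slip] = [11, 8]
r5 m[φ3→ice] = [13, 11]
r5 m[slip→φ0] = [10, 6]
r5 m[slip→φ1] = [13, 10]
r5 m[slip→φ3] = [11, 10]
r5 m[cld→φ2] = [0, 0]
r5 m[wet→φ0] = [6, 1]
r5 m[wet→φ2] = [7, 9]
r5 m[ice→φ1] = [7, 9]
r5 m[ice→φ3] = [12, 7]
r6 m[φ0→slip] = [7, 7]
r6 m[φ0→wet] = [12, 12]
r6 m[φ1→slip] = [12, 11]
r6 m[φ1→ice] = [15, 12]
r6 m[φ2→cld] = [13, 10]
r6 m[φ2→wet] = [6, 1]
r6 m[φ3→slip] = [11, 8]
r6 m[φ3→ice] = [13, 11]
r6 m[slip→φ0] = [23, 19]
r6 m[slip→φ1] = [18, 15]
r6 m[slip→φ3] = [19, 18]
r6 m[cld→φ2] = [0, 0]
r6 m[wet→φ0] = [6, 1]
r6 m[wet→φ2] = [12, 12]
r6 m[ice→φ1] = [13, 11]
r6 m[ice→φ3] = [15, 12]
r7 m[φ0→slip] = [7, 7]
r7 m[φ0→wet] = [25, 25]
r7 m[φ1→slip] = [14, 13]
r7 m[φ1→ice] = [20, 17]
r7 m[φ2→cld] = [18, 13]
r7 m[φ2→wet] = [6, 1]
r7 m[φ3→slip] = [16, 13]
r7 m[φ3→ice] = [21, 19]
r7 m[slip→φ0] = [23, 19]
r7 m[slip→φ1] = [18, 15]
r7 m[slip→φ3] = [19, 18]
r7 m[cld→φ2] = [0, 0]
r7 m[wet→φ0] = [6, 1]
r7 m[wet→φ2] = [12, 12]
r7 m[ice→φ1] = [13, 11]
r7 m[ice→φ3] = [15, 12]
r8 m[φ0→slip] = [7, 7]
r8 m[φ0→wet] = [25, 25]
r8 m[φ1→slip] = [14, 13]
r8 m[φ1→ice] = [20, 17]
r8 m[φ2→cld] = [18, 13]
r8 m[φ2→wet] = [6, 1]
r8 m[φ3→slip] = [16, 13]
r8 m[φ3→ice] = [21, 19]
r8 m[slip→φ0] = [30, 26]
r8 m[slip→φ1] = [23, 20]
r8 m[slip→φ3] = [21, 20]
r8 m[cld→φ2] = [0, 0]
r8 m[wet→φ0] = [6, 1]
r8 m[wet→φ2] = [25, 25]
r8 m[ice→φ1] = [21, 19]
r8 m[ice→φ3] = [20, 17]
r9 m[φ0→slip] = [7, 7]
r9 m[φ0→wet] = [32, 32]
r9 m[φ1→slip] = [22, 21]
r9 m[φ1→ice] = [25, 22]
r9 m[φ2→cld] = [31, 26]
r9 m[φ2→wet] = [6, 1]
r9 m[φ3→slip] = [21, 18]
r9 m[φ3→ice] = [23, 21]
r9 m[slip→φ0] = [30, 26]
r9 m[slip→φ1] = [23, 20]
r9 m[slip→φ3] = [21, 20]
r9 m[cld→φ2] = [0, 0]
r9 m[wet→φ0] = [6, 1]
r9 m[wet→φ2] = [25, 25]
r9 m[ice→φ1] = [21, 19]
r9 m[ice→φ3] = [20, 17]
r10 m[φ0→slip] = [7, 7]
r10 m[φ0→wet] = [32, 32]
r10 m[φ1→slip] = [22, 21]
r10 m[φ1→ice] = [25, 22]
r10 m[φ2→cld] = [31, 26]
r10 m[φ2→wet] = [6, 1]
r10 m[φ3→slip] = [21, 18]
r10 m[φ3→ice] = [23, 21]
r10 m[slip→φ0] = [43, 39]
r10 m[slip→φ1] = [28, 25]
r10 m[slip→φ3] = [29, 28]
r10 m[cld→φ2] = [0, 0]
r10 m[wet→φ0] = [6, 1]
r10 m[wet→φ2] = [32, 32]
r10 m[ice→φ1] = [23, 21]
r10 m[ice→φ3] = [25, 22]
r11 m[φ0→slip] = [7, 7]
r11 m[φ0→wet] = [45, 45]
r11 m[φ1→slip] = [24, 23]
r11 m[φ1→ice] = [30, 27]
r11 m[φ2→cld] = [38, 33]
r11 m[φ2→wet] = [6, 1]
r11 m[φ3→slip] = [26, 23]
r11 m[φ3→ice] = [31, 29]
r11 m[slip→φ0] = [43, 39]
r11 m[slip→φ1] = [28, 25]
r11 m[slip→φ3] = [29, 28]
r11 m[cld→φ2] = [0, 0]
r11 m[wet→φ0] = [6, 1]
r11 m[wet→φ2] = [32, 32]
r11 m[ice→φ1] = [23, 21]
r11 m[ice→φ3] = [25, 22]
r12 m[φ0→slip] = [7, 7]
r12 m[φ0→wet] = [45, 45]
r12 m[φ1→slip] = [24, 23]
r12 m[φ1→ice] = [30, 27]
r12 m[φ2→cld] = [38, 33]
r12 m[φ2→wet] = [6, 1]
r12 m[φ3→slip] = [26, 23]
r12 m[φ3→ice] = [31, 29]
r12 m[slip→φ0] = [50, 46]
r12 m[slip→φ1] = [33, 30]
r12 m[slip→φ3] = [31, 30]
r12 m[cld→φ2] = [0, 0]
r12 m[wet→φ0] = [6, 1]
r12 m[wet→φ2] = [45, 45]
r12 m[ice→φ1] = [31, 29]
r12 m[ice→φ3] = [30, 27]
r13 m[φ0→slip] = [7, 7]
r13 m[φ0→wet] = [52, 52]
r13 m[φ1→slip] = [32, 31]
r13 m[φ1→ice] = [35, 32]
r13 m[φ2→cld] = [51, 46]
r13 m[φ2→wet] = [6, 1]
r13 m[φ3→slip] = [31, 28]
r13 m[φ3→ice] = [33, 31]
r13 m[slip→φ0] = [50, 46]
r13 m[slip→φ1] = [33, 30]
r13 m[slip→φ3] = [31, 30]
r13 m[cld→φ2] = [0, 0]
r13 m[wet→φ0] = [6, 1]
r13 m[wet→φ2] = [45, 45]
r13 m[ice→φ1] = [31, 29]
r13 m[ice→φ3] = [30, 27]
r14 m[φ0→slip] = [7, 7]
r14 m[φ0→wet] = [52, 52]
r14 m[φ1→slip] = [32, 31]
r14 m[φ1→ice] = [35, 32]
r14 m[φ2→cld] = [51, 46]
r14 m[φ2→wet] = [6, 1]
r14 m[φ3→slip] = [31, 28]
r14 m[φ3→ice] = [33, 31]
r14 m[slip→φ0] = [63, 59]
r14 m[slip→φ1] = [38, 35]
r14 m[slip→φ3] = [39, 38]
r14 m[cld→φ2] = [0, 0]
r14 m[wet→φ0] = [6, 1]
r14 m[wet→φ2] = [52, 52]
r14 m[ice→φ1] = [33, 31]
r14 m[ice→φ3] = [35, 32]
r15 m[φ0→slip] = [7, 7]
r15 m[φ0→wet] = [65, 65]
r15 m[φ1→slip] = [34, 33]
r15 m[φ1→ice] = [40, 37]
r15 m[φ2→cld] = [58, 53]
r15 m[φ2→wet] = [6, 1]
r15 m[φ3→slip] = [36, 33]
r15 m[φ3→ice] = [41, 39]
r15 m[slip→φ0] = [63, 59]
r15 m[slip→φ1] = [38, 35]
r15 m[slip→φ3] = [39, 38]
r15 m[cld→φ2] = [0, 0]
r15 m[wet→φ0] = [6, 1]
r15 m[wet→φ2] = [52, 52]
r15 m[ice→φ1] = [33, 31]
r15 m[ice→φ3] = [35, 32]
no fixed point within 15 rounds

NOT CONVERGED within 15 rounds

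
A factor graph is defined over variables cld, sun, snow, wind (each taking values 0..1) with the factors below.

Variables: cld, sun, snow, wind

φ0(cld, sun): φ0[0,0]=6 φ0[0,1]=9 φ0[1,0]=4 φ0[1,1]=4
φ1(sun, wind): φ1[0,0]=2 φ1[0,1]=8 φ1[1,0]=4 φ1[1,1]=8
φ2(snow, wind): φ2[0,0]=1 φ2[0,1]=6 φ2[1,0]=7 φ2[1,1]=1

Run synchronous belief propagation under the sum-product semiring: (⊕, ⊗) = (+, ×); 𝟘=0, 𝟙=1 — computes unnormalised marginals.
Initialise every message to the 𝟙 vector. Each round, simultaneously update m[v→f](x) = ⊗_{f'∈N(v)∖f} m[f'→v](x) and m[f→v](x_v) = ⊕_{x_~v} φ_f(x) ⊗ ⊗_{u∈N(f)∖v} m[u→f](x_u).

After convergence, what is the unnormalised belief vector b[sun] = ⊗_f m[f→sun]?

b[sun] = [720, 1144]

init: all messages = 𝟙 over 2 values
r1 m[φ0→cld] = [15, 8]
r1 m[φ0→sun] = [10, 13]
r1 m[φ1→sun] = [10, 12]
r1 m[φ1→wind] = [6, 16]
r1 m[φ2→snow] = [7, 8]
r1 m[φ2→wind] = [8, 7]
r1 m[cld→φ0] = [1, 1]
r1 m[sun→φ0] = [1, 1]
r1 m[sun→φ1] = [1, 1]
r1 m[snow→φ2] = [1, 1]
r1 m[wind→φ1] = [1, 1]
r1 m[wind→φ2] = [1, 1]
r2 m[φ0→cld] = [15, 8]
r2 m[φ0→sun] = [10, 13]
r2 m[φ1→sun] = [10, 12]
r2 m[φ1→wind] = [6, 16]
r2 m[φ2→snow] = [7, 8]
r2 m[φ2→wind] = [8, 7]
r2 m[cld→φ0] = [1, 1]
r2 m[sun→φ0] = [10, 12]
r2 m[sun→φ1] = [10, 13]
r2 m[snow→φ2] = [1, 1]
r2 m[wind→φ1] = [8, 7]
r2 m[wind→φ2] = [6, 16]
r3 m[φ0→cld] = [168, 88]
r3 m[φ0→sun] = [10, 13]
r3 m[φ1→sun] = [72, 88]
r3 m[φ1→wind] = [72, 184]
r3 m[φ2→snow] = [102, 58]
r3 m[φ2→wind] = [8, 7]
r3 m[cld→φ0] = [1, 1]
r3 m[sun→φ0] = [10, 12]
r3 m[sun→φ1] = [10, 13]
r3 m[snow→φ2] = [1, 1]
r3 m[wind→φ1] = [8, 7]
r3 m[wind→φ2] = [6, 16]
r4 m[φ0→cld] = [168, 88]
r4 m[φ0→sun] = [10, 13]
r4 m[φ1→sun] = [72, 88]
r4 m[φ1→wind] = [72, 184]
r4 m[φ2→snow] = [102, 58]
r4 m[φ2→wind] = [8, 7]
r4 m[cld→φ0] = [1, 1]
r4 m[sun→φ0] = [72, 88]
r4 m[sun→φ1] = [10, 13]
r4 m[snow→φ2] = [1, 1]
r4 m[wind→φ1] = [8, 7]
r4 m[wind→φ2] = [72, 184]
r5 m[φ0→cld] = [1224, 640]
r5 m[φ0→sun] = [10, 13]
r5 m[φ1→sun] = [72, 88]
r5 m[φ1→wind] = [72, 184]
r5 m[φ2→snow] = [1176, 688]
r5 m[φ2→wind] = [8, 7]
r5 m[cld→φ0] = [1, 1]
r5 m[sun→φ0] = [72, 88]
r5 m[sun→φ1] = [10, 13]
r5 m[snow→φ2] = [1, 1]
r5 m[wind→φ1] = [8, 7]
r5 m[wind→φ2] = [72, 184]
r6 m[φ0→cld] = [1224, 640]
r6 m[φ0→sun] = [10, 13]
r6 m[φ1→sun] = [72, 88]
r6 m[φ1→wind] = [72, 184]
r6 m[φ2→snow] = [1176, 688]
r6 m[φ2→wind] = [8, 7]
r6 m[cld→φ0] = [1, 1]
r6 m[sun→φ0] = [72, 88]
r6 m[sun→φ1] = [10, 13]
r6 m[snow→φ2] = [1, 1]
r6 m[wind→φ1] = [8, 7]
r6 m[wind→φ2] = [72, 184]
fixed point reached at round 6
b[sun] = ⊗ incoming = [720, 1144]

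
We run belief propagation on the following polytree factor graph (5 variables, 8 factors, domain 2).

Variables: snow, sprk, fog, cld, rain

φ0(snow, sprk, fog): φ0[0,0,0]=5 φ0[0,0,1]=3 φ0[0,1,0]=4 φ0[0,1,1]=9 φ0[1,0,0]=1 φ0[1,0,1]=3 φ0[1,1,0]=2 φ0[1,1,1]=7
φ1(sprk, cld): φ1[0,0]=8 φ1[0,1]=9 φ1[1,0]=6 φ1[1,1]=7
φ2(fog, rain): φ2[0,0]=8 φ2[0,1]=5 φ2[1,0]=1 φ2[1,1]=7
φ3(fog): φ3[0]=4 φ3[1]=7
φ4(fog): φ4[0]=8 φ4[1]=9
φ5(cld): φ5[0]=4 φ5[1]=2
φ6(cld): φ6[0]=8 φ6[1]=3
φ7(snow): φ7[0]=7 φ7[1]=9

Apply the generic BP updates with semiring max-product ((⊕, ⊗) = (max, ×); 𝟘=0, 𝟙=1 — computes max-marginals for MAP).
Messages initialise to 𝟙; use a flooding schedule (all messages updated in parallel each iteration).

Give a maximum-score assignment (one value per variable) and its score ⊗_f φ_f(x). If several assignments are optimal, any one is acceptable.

assignment: (snow=0, sprk=1, fog=1, cld=0, rain=1); score = 5334336

init: all messages = 𝟙 over 2 values
r1 m[φ0→snow] = [9, 7]
r1 m[φ0→sprk] = [5, 9]
r1 m[φ0→fog] = [5, 9]
r1 m[φ1→sprk] = [9, 7]
r1 m[φ1→cld] = [8, 9]
r1 m[φ2→fog] = [8, 7]
r1 m[φ2→rain] = [8, 7]
r1 m[φ3→fog] = [4, 7]
r1 m[φ4→fog] = [8, 9]
r1 m[φ5→cld] = [4, 2]
r1 m[φ6→cld] = [8, 3]
r1 m[φ7→snow] = [7, 9]
r1 m[snow→φ0] = [1, 1]
r1 m[snow→φ7] = [1, 1]
r1 m[sprk→φ0] = [1, 1]
r1 m[sprk→φ1] = [1, 1]
r1 m[fog→φ0] = [1, 1]
r1 m[fog→φ2] = [1, 1]
r1 m[fog→φ3] = [1, 1]
r1 m[fog→φ4] = [1, 1]
r1 m[cld→φ1] = [1, 1]
r1 m[cld→φ5] = [1, 1]
r1 m[cld→φ6] = [1, 1]
r1 m[rain→φ2] = [1, 1]
r2 m[φ0→snow] = [9, 7]
r2 m[φ0→sprk] = [5, 9]
r2 m[φ0→fog] = [5, 9]
r2 m[φ1→sprk] = [9, 7]
r2 m[φ1→cld] = [8, 9]
r2 m[φ2→fog] = [8, 7]
r2 m[φ2→rain] = [8, 7]
r2 m[φ3→fog] = [4, 7]
r2 m[φ4→fog] = [8, 9]
r2 m[φ5→cld] = [4, 2]
r2 m[φ6→cld] = [8, 3]
r2 m[φ7→snow] = [7, 9]
r2 m[snow→φ0] = [7, 9]
r2 m[snow→φ7] = [9, 7]
r2 m[sprk→φ0] = [9, 7]
r2 m[sprk→φ1] = [5, 9]
r2 m[fog→φ0] = [256, 441]
r2 m[fog→φ2] = [160, 567]
r2 m[fog→φ3] = [320, 567]
r2 m[fog→φ4] = [160, 441]
r2 m[cld→φ1] = [32, 6]
r2 m[cld→φ5] = [64, 27]
r2 m[cld→φ6] = [32, 18]
r2 m[rain→φ2] = [1, 1]
r3 m[φ0→snow] = [27783, 21609]
r3 m[φ0→sprk] = [11907, 27783]
r3 m[φ0→fog] = [315, 441]
r3 m[φ1→sprk] = [256, 192]
r3 m[φ1→cld] = [54, 63]
r3 m[φ2→fog] = [8, 7]
r3 m[φ2→rain] = [1280, 3969]
r3 m[φ3→fog] = [4, 7]
r3 m[φ4→fog] = [8, 9]
r3 m[φ5→cld] = [4, 2]
r3 m[φ6→cld] = [8, 3]
r3 m[φ7→snow] = [7, 9]
r3 m[snow→φ0] = [7, 9]
r3 m[snow→φ7] = [9, 7]
r3 m[sprk→φ0] = [9, 7]
r3 m[sprk→φ1] = [5, 9]
r3 m[fog→φ0] = [256, 441]
r3 m[fog→φ2] = [160, 567]
r3 m[fog→φ3] = [320, 567]
r3 m[fog→φ4] = [160, 441]
r3 m[cld→φ1] = [32, 6]
r3 m[cld→φ5] = [64, 27]
r3 m[cld→φ6] = [32, 18]
r3 m[rain→φ2] = [1, 1]
r4 m[φ0→snow] = [27783, 21609]
r4 m[φ0→sprk] = [11907, 27783]
r4 m[φ0→fog] = [315, 441]
r4 m[φ1→sprk] = [256, 192]
r4 m[φ1→cld] = [54, 63]
r4 m[φ2→fog] = [8, 7]
r4 m[φ2→rain] = [1280, 3969]
r4 m[φ3→fog] = [4, 7]
r4 m[φ4→fog] = [8, 9]
r4 m[φ5→cld] = [4, 2]
r4 m[φ6→cld] = [8, 3]
r4 m[φ7→snow] = [7, 9]
r4 m[snow→φ0] = [7, 9]
r4 m[snow→φ7] = [27783, 21609]
r4 m[sprk→φ0] = [256, 192]
r4 m[sprk→φ1] = [11907, 27783]
r4 m[fog→φ0] = [256, 441]
r4 m[fog→φ2] = [10080, 27783]
r4 m[fog→φ3] = [20160, 27783]
r4 m[fog→φ4] = [10080, 21609]
r4 m[cld→φ1] = [32, 6]
r4 m[cld→φ5] = [432, 189]
r4 m[cld→φ6] = [216, 126]
r4 m[rain→φ2] = [1, 1]
r5 m[φ0→snow] = [762048, 592704]
r5 m[φ0→sprk] = [11907, 27783]
r5 m[φ0→fog] = [8960, 12096]
r5 m[φ1→sprk] = [256, 192]
r5 m[φ1→cld] = [166698, 194481]
r5 m[φ2→fog] = [8, 7]
r5 m[φ2→rain] = [80640, 194481]
r5 m[φ3→fog] = [4, 7]
r5 m[φ4→fog] = [8, 9]
r5 m[φ5→cld] = [4, 2]
r5 m[φ6→cld] = [8, 3]
r5 m[φ7→snow] = [7, 9]
r5 m[snow→φ0] = [7, 9]
r5 m[snow→φ7] = [27783, 21609]
r5 m[sprk→φ0] = [256, 192]
r5 m[sprk→φ1] = [11907, 27783]
r5 m[fog→φ0] = [256, 441]
r5 m[fog→φ2] = [10080, 27783]
r5 m[fog→φ3] = [20160, 27783]
r5 m[fog→φ4] = [10080, 21609]
r5 m[cld→φ1] = [32, 6]
r5 m[cld→φ5] = [432, 189]
r5 m[cld→φ6] = [216, 126]
r5 m[rain→φ2] = [1, 1]
r6 m[φ0→snow] = [762048, 592704]
r6 m[φ0→sprk] = [11907, 27783]
r6 m[φ0→fog] = [8960, 12096]
r6 m[φ1→sprk] = [256, 192]
r6 m[φ1→cld] = [166698, 194481]
r6 m[φ2→fog] = [8, 7]
r6 m[φ2→rain] = [80640, 194481]
r6 m[φ3→fog] = [4, 7]
r6 m[φ4→fog] = [8, 9]
r6 m[φ5→cld] = [4, 2]
r6 m[φ6→cld] = [8, 3]
r6 m[φ7→snow] = [7, 9]
r6 m[snow→φ0] = [7, 9]
r6 m[snow→φ7] = [762048, 592704]
r6 m[sprk→φ0] = [256, 192]
r6 m[sprk→φ1] = [11907, 27783]
r6 m[fog→φ0] = [256, 441]
r6 m[fog→φ2] = [286720, 762048]
r6 m[fog→φ3] = [573440, 762048]
r6 m[fog→φ4] = [286720, 592704]
r6 m[cld→φ1] = [32, 6]
r6 m[cld→φ5] = [1333584, 583443]
r6 m[cld→φ6] = [666792, 388962]
r6 m[rain→φ2] = [1, 1]
r7 m[φ0→snow] = [762048, 592704]
r7 m[φ0→sprk] = [11907, 27783]
r7 m[φ0→fog] = [8960, 12096]
r7 m[φ1→sprk] = [256, 192]
r7 m[φ1→cld] = [166698, 194481]
r7 m[φ2→fog] = [8, 7]
r7 m[φ2→rain] = [2293760, 5334336]
r7 m[φ3→fog] = [4, 7]
r7 m[φ4→fog] = [8, 9]
r7 m[φ5→cld] = [4, 2]
r7 m[φ6→cld] = [8, 3]
r7 m[φ7→snow] = [7, 9]
r7 m[snow→φ0] = [7, 9]
r7 m[snow→φ7] = [762048, 592704]
r7 m[sprk→φ0] = [256, 192]
r7 m[sprk→φ1] = [11907, 27783]
r7 m[fog→φ0] = [256, 441]
r7 m[fog→φ2] = [286720, 762048]
r7 m[fog→φ3] = [573440, 762048]
r7 m[fog→φ4] = [286720, 592704]
r7 m[cld→φ1] = [32, 6]
r7 m[cld→φ5] = [1333584, 583443]
r7 m[cld→φ6] = [666792, 388962]
r7 m[rain→φ2] = [1, 1]
r8 m[φ0→snow] = [762048, 592704]
r8 m[φ0→sprk] = [11907, 27783]
r8 m[φ0→fog] = [8960, 12096]
r8 m[φ1→sprk] = [256, 192]
r8 m[φ1→cld] = [166698, 194481]
r8 m[φ2→fog] = [8, 7]
r8 m[φ2→rain] = [2293760, 5334336]
r8 m[φ3→fog] = [4, 7]
r8 m[φ4→fog] = [8, 9]
r8 m[φ5→cld] = [4, 2]
r8 m[φ6→cld] = [8, 3]
r8 m[φ7→snow] = [7, 9]
r8 m[snow→φ0] = [7, 9]
r8 m[snow→φ7] = [762048, 592704]
r8 m[sprk→φ0] = [256, 192]
r8 m[sprk→φ1] = [11907, 27783]
r8 m[fog→φ0] = [256, 441]
r8 m[fog→φ2] = [286720, 762048]
r8 m[fog→φ3] = [573440, 762048]
r8 m[fog→φ4] = [286720, 592704]
r8 m[cld→φ1] = [32, 6]
r8 m[cld→φ5] = [1333584, 583443]
r8 m[cld→φ6] = [666792, 388962]
r8 m[rain→φ2] = [1, 1]
fixed point reached at round 8
traceback from snow: (snow=0, sprk=1, fog=1, cld=0, rain=1), score=5334336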